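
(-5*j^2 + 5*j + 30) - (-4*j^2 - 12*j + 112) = -j^2 + 17*j - 82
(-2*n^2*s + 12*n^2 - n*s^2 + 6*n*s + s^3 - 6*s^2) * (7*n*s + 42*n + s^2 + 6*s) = -14*n^3*s^2 + 504*n^3 - 9*n^2*s^3 + 324*n^2*s + 6*n*s^4 - 216*n*s^2 + s^5 - 36*s^3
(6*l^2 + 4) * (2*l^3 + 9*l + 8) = 12*l^5 + 62*l^3 + 48*l^2 + 36*l + 32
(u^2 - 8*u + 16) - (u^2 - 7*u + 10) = 6 - u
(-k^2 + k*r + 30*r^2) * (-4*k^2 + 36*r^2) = 4*k^4 - 4*k^3*r - 156*k^2*r^2 + 36*k*r^3 + 1080*r^4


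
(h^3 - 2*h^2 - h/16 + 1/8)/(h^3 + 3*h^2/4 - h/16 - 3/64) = 4*(h - 2)/(4*h + 3)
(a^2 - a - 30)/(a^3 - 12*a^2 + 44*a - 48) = (a + 5)/(a^2 - 6*a + 8)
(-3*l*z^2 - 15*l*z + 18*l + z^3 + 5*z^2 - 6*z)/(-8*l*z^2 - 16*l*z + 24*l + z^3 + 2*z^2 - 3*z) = (-3*l*z - 18*l + z^2 + 6*z)/(-8*l*z - 24*l + z^2 + 3*z)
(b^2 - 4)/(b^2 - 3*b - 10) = (b - 2)/(b - 5)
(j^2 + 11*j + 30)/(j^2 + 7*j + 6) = (j + 5)/(j + 1)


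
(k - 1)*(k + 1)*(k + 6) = k^3 + 6*k^2 - k - 6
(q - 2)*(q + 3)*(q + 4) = q^3 + 5*q^2 - 2*q - 24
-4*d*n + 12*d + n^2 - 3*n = (-4*d + n)*(n - 3)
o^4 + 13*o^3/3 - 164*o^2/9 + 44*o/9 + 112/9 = (o - 2)*(o - 4/3)*(o + 2/3)*(o + 7)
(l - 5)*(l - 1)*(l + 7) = l^3 + l^2 - 37*l + 35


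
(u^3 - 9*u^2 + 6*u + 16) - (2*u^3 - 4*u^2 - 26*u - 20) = -u^3 - 5*u^2 + 32*u + 36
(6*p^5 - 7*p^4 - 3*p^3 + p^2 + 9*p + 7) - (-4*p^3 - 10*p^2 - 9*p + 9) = 6*p^5 - 7*p^4 + p^3 + 11*p^2 + 18*p - 2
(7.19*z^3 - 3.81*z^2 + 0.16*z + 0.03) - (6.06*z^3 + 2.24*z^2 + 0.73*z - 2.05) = 1.13*z^3 - 6.05*z^2 - 0.57*z + 2.08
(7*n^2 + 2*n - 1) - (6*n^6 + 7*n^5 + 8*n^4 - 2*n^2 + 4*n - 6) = -6*n^6 - 7*n^5 - 8*n^4 + 9*n^2 - 2*n + 5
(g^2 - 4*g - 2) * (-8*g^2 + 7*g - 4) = -8*g^4 + 39*g^3 - 16*g^2 + 2*g + 8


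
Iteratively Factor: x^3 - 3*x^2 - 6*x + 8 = (x - 4)*(x^2 + x - 2) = (x - 4)*(x + 2)*(x - 1)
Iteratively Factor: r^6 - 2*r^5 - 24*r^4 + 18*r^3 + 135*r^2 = (r - 5)*(r^5 + 3*r^4 - 9*r^3 - 27*r^2) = (r - 5)*(r + 3)*(r^4 - 9*r^2) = r*(r - 5)*(r + 3)*(r^3 - 9*r) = r*(r - 5)*(r + 3)^2*(r^2 - 3*r) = r*(r - 5)*(r - 3)*(r + 3)^2*(r)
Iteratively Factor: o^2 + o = (o)*(o + 1)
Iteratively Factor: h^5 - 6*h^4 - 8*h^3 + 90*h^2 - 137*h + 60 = (h - 1)*(h^4 - 5*h^3 - 13*h^2 + 77*h - 60) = (h - 3)*(h - 1)*(h^3 - 2*h^2 - 19*h + 20) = (h - 3)*(h - 1)^2*(h^2 - h - 20) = (h - 5)*(h - 3)*(h - 1)^2*(h + 4)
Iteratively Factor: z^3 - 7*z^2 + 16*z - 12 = (z - 2)*(z^2 - 5*z + 6) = (z - 2)^2*(z - 3)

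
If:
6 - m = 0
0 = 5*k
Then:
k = 0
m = 6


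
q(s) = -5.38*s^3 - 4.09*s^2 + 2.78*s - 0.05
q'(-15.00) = -3506.02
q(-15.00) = 17195.50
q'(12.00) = -2419.54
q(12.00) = -9852.29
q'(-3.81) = -200.34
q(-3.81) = 227.54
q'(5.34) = -501.14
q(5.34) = -921.06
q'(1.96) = -75.26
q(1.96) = -50.82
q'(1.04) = -23.18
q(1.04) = -7.63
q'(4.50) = -360.86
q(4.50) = -560.62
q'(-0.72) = 0.30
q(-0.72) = -2.16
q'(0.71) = -11.16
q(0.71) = -2.06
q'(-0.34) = 3.70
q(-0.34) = -1.26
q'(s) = -16.14*s^2 - 8.18*s + 2.78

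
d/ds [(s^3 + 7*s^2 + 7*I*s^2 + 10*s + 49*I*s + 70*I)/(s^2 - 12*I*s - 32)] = (s^4 - 24*I*s^3 - s^2*(22 + 133*I) - 28*s*(16 + 21*I) - 1160 - 1568*I)/(s^4 - 24*I*s^3 - 208*s^2 + 768*I*s + 1024)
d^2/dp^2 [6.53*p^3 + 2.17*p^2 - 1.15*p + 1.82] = 39.18*p + 4.34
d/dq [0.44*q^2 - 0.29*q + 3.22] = 0.88*q - 0.29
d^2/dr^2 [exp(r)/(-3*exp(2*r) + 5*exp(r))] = (-9*exp(r) - 15)*exp(r)/(27*exp(3*r) - 135*exp(2*r) + 225*exp(r) - 125)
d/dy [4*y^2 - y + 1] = 8*y - 1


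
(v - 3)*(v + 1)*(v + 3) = v^3 + v^2 - 9*v - 9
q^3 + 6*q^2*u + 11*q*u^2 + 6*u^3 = (q + u)*(q + 2*u)*(q + 3*u)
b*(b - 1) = b^2 - b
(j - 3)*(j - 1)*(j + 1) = j^3 - 3*j^2 - j + 3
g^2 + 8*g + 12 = (g + 2)*(g + 6)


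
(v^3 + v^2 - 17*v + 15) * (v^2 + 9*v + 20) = v^5 + 10*v^4 + 12*v^3 - 118*v^2 - 205*v + 300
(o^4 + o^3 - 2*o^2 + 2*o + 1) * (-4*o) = -4*o^5 - 4*o^4 + 8*o^3 - 8*o^2 - 4*o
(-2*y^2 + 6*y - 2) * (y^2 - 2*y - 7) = -2*y^4 + 10*y^3 - 38*y + 14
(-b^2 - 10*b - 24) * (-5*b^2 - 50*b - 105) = 5*b^4 + 100*b^3 + 725*b^2 + 2250*b + 2520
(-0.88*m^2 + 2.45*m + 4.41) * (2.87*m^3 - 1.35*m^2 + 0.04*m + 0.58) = -2.5256*m^5 + 8.2195*m^4 + 9.314*m^3 - 6.3659*m^2 + 1.5974*m + 2.5578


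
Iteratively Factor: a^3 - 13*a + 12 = (a + 4)*(a^2 - 4*a + 3) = (a - 3)*(a + 4)*(a - 1)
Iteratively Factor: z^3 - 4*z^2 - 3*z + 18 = (z - 3)*(z^2 - z - 6) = (z - 3)*(z + 2)*(z - 3)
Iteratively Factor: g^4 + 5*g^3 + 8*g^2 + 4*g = (g + 2)*(g^3 + 3*g^2 + 2*g) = (g + 1)*(g + 2)*(g^2 + 2*g) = (g + 1)*(g + 2)^2*(g)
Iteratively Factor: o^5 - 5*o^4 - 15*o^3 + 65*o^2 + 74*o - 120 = (o - 4)*(o^4 - o^3 - 19*o^2 - 11*o + 30) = (o - 4)*(o - 1)*(o^3 - 19*o - 30) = (o - 5)*(o - 4)*(o - 1)*(o^2 + 5*o + 6) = (o - 5)*(o - 4)*(o - 1)*(o + 3)*(o + 2)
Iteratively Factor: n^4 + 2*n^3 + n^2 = (n + 1)*(n^3 + n^2) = (n + 1)^2*(n^2) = n*(n + 1)^2*(n)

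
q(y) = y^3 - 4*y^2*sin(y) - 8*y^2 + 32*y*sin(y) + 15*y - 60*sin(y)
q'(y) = -4*y^2*cos(y) + 3*y^2 - 8*y*sin(y) + 32*y*cos(y) - 16*y + 32*sin(y) - 60*cos(y) + 15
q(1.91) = -6.27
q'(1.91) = 15.63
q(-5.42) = -742.22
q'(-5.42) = 18.99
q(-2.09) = 49.90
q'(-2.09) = 90.87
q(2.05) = -4.20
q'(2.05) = 13.82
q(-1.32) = 69.75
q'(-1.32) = -26.98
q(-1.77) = 69.46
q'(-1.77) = 33.03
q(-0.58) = 32.20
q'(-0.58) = -61.63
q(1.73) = -9.22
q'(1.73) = 16.86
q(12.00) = 891.22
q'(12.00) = 76.69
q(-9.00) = -1235.06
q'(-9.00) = 971.42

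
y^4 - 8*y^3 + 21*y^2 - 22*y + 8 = (y - 4)*(y - 2)*(y - 1)^2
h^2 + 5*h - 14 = (h - 2)*(h + 7)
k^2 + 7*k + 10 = (k + 2)*(k + 5)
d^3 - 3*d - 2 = (d - 2)*(d + 1)^2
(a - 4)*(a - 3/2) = a^2 - 11*a/2 + 6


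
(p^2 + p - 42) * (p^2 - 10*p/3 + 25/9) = p^4 - 7*p^3/3 - 383*p^2/9 + 1285*p/9 - 350/3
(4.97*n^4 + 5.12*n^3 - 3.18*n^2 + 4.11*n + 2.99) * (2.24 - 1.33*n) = -6.6101*n^5 + 4.3232*n^4 + 15.6982*n^3 - 12.5895*n^2 + 5.2297*n + 6.6976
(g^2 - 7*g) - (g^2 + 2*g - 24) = 24 - 9*g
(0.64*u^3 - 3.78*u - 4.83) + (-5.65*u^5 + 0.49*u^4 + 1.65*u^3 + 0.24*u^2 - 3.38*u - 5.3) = -5.65*u^5 + 0.49*u^4 + 2.29*u^3 + 0.24*u^2 - 7.16*u - 10.13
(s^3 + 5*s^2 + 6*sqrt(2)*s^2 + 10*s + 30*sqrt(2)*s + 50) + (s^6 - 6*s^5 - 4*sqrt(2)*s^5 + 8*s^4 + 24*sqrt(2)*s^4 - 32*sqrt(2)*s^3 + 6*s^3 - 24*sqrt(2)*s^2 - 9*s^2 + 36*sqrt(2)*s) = s^6 - 6*s^5 - 4*sqrt(2)*s^5 + 8*s^4 + 24*sqrt(2)*s^4 - 32*sqrt(2)*s^3 + 7*s^3 - 18*sqrt(2)*s^2 - 4*s^2 + 10*s + 66*sqrt(2)*s + 50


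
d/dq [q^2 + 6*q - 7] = 2*q + 6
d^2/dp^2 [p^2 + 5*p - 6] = 2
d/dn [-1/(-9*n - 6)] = -1/(3*n + 2)^2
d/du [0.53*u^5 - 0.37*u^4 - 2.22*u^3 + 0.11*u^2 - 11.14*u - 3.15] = 2.65*u^4 - 1.48*u^3 - 6.66*u^2 + 0.22*u - 11.14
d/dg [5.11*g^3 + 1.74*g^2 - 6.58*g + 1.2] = 15.33*g^2 + 3.48*g - 6.58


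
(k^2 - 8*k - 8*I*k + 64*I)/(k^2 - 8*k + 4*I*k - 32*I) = (k - 8*I)/(k + 4*I)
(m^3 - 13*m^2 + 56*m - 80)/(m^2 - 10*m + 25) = (m^2 - 8*m + 16)/(m - 5)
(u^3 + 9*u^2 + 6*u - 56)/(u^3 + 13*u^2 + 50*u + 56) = (u - 2)/(u + 2)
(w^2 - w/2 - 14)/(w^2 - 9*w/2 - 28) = (w - 4)/(w - 8)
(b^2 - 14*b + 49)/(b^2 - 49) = (b - 7)/(b + 7)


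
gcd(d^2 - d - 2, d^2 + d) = d + 1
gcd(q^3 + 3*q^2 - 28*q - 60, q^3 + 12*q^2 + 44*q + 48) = q^2 + 8*q + 12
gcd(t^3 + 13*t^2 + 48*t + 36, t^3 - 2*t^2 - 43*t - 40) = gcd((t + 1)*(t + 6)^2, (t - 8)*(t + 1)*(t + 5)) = t + 1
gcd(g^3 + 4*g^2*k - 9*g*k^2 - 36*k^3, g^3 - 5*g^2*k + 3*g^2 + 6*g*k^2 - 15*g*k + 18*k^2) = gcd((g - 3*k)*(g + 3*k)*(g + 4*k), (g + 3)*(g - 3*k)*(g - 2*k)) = g - 3*k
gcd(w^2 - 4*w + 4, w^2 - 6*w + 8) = w - 2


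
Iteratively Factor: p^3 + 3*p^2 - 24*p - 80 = (p - 5)*(p^2 + 8*p + 16) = (p - 5)*(p + 4)*(p + 4)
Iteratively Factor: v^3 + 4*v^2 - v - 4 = (v + 4)*(v^2 - 1) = (v + 1)*(v + 4)*(v - 1)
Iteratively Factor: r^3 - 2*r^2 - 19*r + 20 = (r - 5)*(r^2 + 3*r - 4) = (r - 5)*(r + 4)*(r - 1)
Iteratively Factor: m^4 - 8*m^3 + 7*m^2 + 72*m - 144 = (m - 4)*(m^3 - 4*m^2 - 9*m + 36) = (m - 4)*(m + 3)*(m^2 - 7*m + 12) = (m - 4)*(m - 3)*(m + 3)*(m - 4)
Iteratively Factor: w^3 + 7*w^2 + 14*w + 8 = (w + 1)*(w^2 + 6*w + 8) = (w + 1)*(w + 4)*(w + 2)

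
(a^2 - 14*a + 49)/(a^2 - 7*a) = (a - 7)/a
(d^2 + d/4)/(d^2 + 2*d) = (d + 1/4)/(d + 2)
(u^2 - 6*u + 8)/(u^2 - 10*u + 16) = (u - 4)/(u - 8)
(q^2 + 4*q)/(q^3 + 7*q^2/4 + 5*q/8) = 8*(q + 4)/(8*q^2 + 14*q + 5)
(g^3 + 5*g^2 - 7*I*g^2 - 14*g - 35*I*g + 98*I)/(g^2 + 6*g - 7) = (g^2 - g*(2 + 7*I) + 14*I)/(g - 1)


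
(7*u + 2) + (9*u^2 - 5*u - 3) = 9*u^2 + 2*u - 1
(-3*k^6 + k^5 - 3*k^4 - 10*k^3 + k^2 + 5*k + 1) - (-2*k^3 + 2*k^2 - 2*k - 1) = -3*k^6 + k^5 - 3*k^4 - 8*k^3 - k^2 + 7*k + 2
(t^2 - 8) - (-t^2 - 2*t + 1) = 2*t^2 + 2*t - 9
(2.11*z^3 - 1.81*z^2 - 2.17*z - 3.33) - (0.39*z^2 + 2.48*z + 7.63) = 2.11*z^3 - 2.2*z^2 - 4.65*z - 10.96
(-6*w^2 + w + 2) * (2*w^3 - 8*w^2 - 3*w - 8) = -12*w^5 + 50*w^4 + 14*w^3 + 29*w^2 - 14*w - 16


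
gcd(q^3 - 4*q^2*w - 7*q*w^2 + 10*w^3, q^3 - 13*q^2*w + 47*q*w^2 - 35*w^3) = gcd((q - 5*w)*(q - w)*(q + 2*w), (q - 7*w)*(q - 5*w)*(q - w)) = q^2 - 6*q*w + 5*w^2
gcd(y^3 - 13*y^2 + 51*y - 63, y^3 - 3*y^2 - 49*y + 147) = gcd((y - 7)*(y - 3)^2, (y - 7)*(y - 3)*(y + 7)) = y^2 - 10*y + 21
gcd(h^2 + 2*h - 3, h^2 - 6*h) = 1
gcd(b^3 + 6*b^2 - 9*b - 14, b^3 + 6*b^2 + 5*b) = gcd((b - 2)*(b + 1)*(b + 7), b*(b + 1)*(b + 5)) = b + 1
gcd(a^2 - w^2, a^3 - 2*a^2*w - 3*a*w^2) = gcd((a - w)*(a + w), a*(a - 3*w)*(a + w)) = a + w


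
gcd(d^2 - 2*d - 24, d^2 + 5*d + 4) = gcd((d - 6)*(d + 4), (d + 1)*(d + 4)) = d + 4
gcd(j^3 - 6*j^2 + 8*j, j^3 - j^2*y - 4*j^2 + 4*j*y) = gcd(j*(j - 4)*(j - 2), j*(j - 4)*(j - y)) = j^2 - 4*j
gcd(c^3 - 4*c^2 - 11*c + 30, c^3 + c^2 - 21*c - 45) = c^2 - 2*c - 15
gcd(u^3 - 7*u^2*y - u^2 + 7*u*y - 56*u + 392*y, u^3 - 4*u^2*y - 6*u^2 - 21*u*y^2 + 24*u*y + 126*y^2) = -u + 7*y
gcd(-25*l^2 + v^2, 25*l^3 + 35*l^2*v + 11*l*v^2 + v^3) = 5*l + v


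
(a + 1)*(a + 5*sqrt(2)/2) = a^2 + a + 5*sqrt(2)*a/2 + 5*sqrt(2)/2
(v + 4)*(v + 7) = v^2 + 11*v + 28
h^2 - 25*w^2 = (h - 5*w)*(h + 5*w)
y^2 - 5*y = y*(y - 5)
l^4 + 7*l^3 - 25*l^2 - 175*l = l*(l - 5)*(l + 5)*(l + 7)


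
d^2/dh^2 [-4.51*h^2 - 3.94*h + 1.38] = -9.02000000000000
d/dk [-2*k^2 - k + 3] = -4*k - 1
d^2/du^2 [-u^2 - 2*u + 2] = -2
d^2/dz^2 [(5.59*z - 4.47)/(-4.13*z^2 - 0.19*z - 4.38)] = (-(5.59*z - 4.47)*(8.26*z + 0.19)*(16.52*z + 0.38) + (138.5202*z - 34.798)*(4.13*z^2 + 0.19*z + 4.38))/(4.13*z^2 + 0.19*z + 4.38)^3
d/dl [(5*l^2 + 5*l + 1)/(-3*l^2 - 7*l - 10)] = (-20*l^2 - 94*l - 43)/(9*l^4 + 42*l^3 + 109*l^2 + 140*l + 100)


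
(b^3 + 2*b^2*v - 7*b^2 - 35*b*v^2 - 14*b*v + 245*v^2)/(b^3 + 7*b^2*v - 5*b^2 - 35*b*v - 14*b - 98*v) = (b - 5*v)/(b + 2)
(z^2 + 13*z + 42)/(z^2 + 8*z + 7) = (z + 6)/(z + 1)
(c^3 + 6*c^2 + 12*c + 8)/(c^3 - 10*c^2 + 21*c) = (c^3 + 6*c^2 + 12*c + 8)/(c*(c^2 - 10*c + 21))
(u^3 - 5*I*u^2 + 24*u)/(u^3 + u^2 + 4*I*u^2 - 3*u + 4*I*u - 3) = u*(u - 8*I)/(u^2 + u*(1 + I) + I)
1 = 1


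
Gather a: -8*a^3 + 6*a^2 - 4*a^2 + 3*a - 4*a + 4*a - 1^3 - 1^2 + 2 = -8*a^3 + 2*a^2 + 3*a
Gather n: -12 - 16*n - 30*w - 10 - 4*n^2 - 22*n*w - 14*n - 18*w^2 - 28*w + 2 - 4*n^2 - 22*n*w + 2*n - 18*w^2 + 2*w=-8*n^2 + n*(-44*w - 28) - 36*w^2 - 56*w - 20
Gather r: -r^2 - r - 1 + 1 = -r^2 - r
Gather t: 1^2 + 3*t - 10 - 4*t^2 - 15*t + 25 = -4*t^2 - 12*t + 16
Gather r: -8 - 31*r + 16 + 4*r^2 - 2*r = 4*r^2 - 33*r + 8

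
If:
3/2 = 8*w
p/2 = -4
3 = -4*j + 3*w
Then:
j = -39/64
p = -8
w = 3/16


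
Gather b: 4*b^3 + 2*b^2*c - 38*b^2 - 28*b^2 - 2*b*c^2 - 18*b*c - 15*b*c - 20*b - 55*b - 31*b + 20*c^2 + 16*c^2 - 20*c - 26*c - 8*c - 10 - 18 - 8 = 4*b^3 + b^2*(2*c - 66) + b*(-2*c^2 - 33*c - 106) + 36*c^2 - 54*c - 36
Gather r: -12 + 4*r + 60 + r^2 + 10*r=r^2 + 14*r + 48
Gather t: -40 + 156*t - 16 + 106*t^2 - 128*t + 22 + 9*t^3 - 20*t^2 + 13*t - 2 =9*t^3 + 86*t^2 + 41*t - 36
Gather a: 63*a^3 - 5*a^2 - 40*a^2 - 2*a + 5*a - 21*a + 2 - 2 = 63*a^3 - 45*a^2 - 18*a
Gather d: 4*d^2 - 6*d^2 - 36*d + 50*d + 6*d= -2*d^2 + 20*d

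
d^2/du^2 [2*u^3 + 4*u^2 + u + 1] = 12*u + 8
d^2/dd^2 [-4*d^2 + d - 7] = -8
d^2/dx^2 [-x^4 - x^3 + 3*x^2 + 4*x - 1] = -12*x^2 - 6*x + 6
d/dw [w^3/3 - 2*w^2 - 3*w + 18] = w^2 - 4*w - 3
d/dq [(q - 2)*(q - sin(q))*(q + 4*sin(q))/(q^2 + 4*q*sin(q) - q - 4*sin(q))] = (-q^2*cos(q) + q^2 + 3*q*cos(q) - 2*q - sin(q) - 2*cos(q) + 2)/(q^2 - 2*q + 1)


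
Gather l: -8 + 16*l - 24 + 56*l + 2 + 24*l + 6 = 96*l - 24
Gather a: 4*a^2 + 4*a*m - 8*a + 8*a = 4*a^2 + 4*a*m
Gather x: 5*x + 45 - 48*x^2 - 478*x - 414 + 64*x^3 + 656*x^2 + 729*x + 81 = 64*x^3 + 608*x^2 + 256*x - 288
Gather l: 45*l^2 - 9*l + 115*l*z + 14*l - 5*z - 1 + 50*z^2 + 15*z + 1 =45*l^2 + l*(115*z + 5) + 50*z^2 + 10*z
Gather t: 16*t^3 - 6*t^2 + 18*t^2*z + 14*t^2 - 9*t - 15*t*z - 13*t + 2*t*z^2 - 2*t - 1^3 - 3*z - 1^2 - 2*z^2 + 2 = 16*t^3 + t^2*(18*z + 8) + t*(2*z^2 - 15*z - 24) - 2*z^2 - 3*z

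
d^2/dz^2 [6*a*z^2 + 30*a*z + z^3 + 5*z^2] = 12*a + 6*z + 10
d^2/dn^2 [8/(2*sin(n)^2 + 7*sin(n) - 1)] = 8*(-16*sin(n)^4 - 42*sin(n)^3 - 33*sin(n)^2 + 77*sin(n) + 102)/(7*sin(n) - cos(2*n))^3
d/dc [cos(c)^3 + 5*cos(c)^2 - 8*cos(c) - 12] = (-3*cos(c)^2 - 10*cos(c) + 8)*sin(c)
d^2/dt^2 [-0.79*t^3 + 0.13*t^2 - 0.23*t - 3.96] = 0.26 - 4.74*t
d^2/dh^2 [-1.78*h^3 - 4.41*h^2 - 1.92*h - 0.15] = -10.68*h - 8.82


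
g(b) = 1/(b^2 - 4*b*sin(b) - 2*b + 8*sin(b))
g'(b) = (4*b*cos(b) - 2*b + 4*sin(b) - 8*cos(b) + 2)/(b^2 - 4*b*sin(b) - 2*b + 8*sin(b))^2 = 2*(2*b*cos(b) - b + 2*sin(b) - 4*cos(b) + 1)/((b - 2)^2*(b - 4*sin(b))^2)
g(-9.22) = 0.01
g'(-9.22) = 0.01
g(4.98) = 0.04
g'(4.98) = -0.01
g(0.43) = 0.51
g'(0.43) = -0.77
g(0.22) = 0.86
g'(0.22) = -3.34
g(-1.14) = -0.13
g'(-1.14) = -0.07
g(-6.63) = 0.02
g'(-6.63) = -0.01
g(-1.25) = -0.12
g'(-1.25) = -0.05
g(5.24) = 0.04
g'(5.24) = -0.01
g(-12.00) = 0.01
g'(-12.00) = 0.00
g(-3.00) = 0.08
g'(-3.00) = 0.18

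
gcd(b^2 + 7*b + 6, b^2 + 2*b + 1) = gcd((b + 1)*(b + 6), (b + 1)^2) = b + 1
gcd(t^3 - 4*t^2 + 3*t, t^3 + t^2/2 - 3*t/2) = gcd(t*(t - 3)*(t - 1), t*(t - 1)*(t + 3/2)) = t^2 - t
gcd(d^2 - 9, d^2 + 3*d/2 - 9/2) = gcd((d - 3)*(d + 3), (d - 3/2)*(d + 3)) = d + 3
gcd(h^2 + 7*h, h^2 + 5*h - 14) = h + 7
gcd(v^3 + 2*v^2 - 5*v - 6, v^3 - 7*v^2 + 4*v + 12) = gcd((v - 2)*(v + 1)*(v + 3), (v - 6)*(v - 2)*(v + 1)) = v^2 - v - 2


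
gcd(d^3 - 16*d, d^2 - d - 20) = d + 4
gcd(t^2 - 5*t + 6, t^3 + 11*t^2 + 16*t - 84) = t - 2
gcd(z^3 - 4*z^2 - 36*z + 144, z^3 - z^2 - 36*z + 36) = z^2 - 36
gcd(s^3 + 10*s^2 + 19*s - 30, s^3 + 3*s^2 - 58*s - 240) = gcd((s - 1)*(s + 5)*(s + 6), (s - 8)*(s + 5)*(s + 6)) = s^2 + 11*s + 30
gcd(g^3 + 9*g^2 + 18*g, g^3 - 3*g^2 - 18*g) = g^2 + 3*g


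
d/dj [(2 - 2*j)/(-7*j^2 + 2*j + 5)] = -14/(49*j^2 + 70*j + 25)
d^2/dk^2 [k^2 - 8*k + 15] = 2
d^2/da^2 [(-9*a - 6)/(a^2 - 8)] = 6*(-4*a^2*(3*a + 2) + (9*a + 2)*(a^2 - 8))/(a^2 - 8)^3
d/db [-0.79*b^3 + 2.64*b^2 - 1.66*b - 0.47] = -2.37*b^2 + 5.28*b - 1.66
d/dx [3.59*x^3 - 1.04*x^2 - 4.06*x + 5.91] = 10.77*x^2 - 2.08*x - 4.06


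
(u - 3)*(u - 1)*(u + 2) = u^3 - 2*u^2 - 5*u + 6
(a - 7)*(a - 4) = a^2 - 11*a + 28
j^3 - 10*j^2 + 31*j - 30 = (j - 5)*(j - 3)*(j - 2)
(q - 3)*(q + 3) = q^2 - 9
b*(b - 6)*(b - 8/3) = b^3 - 26*b^2/3 + 16*b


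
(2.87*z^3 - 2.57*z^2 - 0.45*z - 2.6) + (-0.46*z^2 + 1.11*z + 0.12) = 2.87*z^3 - 3.03*z^2 + 0.66*z - 2.48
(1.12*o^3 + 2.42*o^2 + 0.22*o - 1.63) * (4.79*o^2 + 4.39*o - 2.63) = 5.3648*o^5 + 16.5086*o^4 + 8.732*o^3 - 13.2065*o^2 - 7.7343*o + 4.2869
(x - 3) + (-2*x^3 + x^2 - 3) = -2*x^3 + x^2 + x - 6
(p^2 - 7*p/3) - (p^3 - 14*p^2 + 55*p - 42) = -p^3 + 15*p^2 - 172*p/3 + 42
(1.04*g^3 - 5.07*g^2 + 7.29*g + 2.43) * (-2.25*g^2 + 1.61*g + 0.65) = -2.34*g^5 + 13.0819*g^4 - 23.8892*g^3 + 2.9739*g^2 + 8.6508*g + 1.5795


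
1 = 1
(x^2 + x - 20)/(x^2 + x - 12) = (x^2 + x - 20)/(x^2 + x - 12)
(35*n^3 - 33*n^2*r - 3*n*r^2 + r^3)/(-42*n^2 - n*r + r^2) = (-5*n^2 + 4*n*r + r^2)/(6*n + r)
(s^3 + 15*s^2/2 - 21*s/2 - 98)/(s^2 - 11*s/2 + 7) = (s^2 + 11*s + 28)/(s - 2)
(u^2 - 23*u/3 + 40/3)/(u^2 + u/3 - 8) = (u - 5)/(u + 3)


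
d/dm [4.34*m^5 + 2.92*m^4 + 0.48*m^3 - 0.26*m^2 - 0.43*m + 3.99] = 21.7*m^4 + 11.68*m^3 + 1.44*m^2 - 0.52*m - 0.43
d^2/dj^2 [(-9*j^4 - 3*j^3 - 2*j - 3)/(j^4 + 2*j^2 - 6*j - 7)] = 2*(-3*j^9 + 54*j^8 - 318*j^7 - 822*j^6 + 60*j^5 - 684*j^4 - 3286*j^3 - 3186*j^2 - 417*j - 66)/(j^12 + 6*j^10 - 18*j^9 - 9*j^8 - 72*j^7 + 32*j^6 + 180*j^5 + 279*j^4 + 288*j^3 - 462*j^2 - 882*j - 343)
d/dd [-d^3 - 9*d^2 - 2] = 3*d*(-d - 6)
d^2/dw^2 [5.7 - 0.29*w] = 0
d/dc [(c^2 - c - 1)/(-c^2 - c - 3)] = 2*(-c^2 - 4*c + 1)/(c^4 + 2*c^3 + 7*c^2 + 6*c + 9)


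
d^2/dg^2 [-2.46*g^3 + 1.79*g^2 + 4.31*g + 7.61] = 3.58 - 14.76*g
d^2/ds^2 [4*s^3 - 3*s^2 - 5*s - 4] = 24*s - 6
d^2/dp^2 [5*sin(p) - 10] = -5*sin(p)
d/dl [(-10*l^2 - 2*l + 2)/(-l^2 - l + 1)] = 8*l*(l - 2)/(l^4 + 2*l^3 - l^2 - 2*l + 1)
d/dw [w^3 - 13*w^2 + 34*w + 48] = 3*w^2 - 26*w + 34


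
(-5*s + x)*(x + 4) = -5*s*x - 20*s + x^2 + 4*x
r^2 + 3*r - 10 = (r - 2)*(r + 5)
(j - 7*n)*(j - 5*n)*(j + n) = j^3 - 11*j^2*n + 23*j*n^2 + 35*n^3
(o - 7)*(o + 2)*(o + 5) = o^3 - 39*o - 70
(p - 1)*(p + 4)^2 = p^3 + 7*p^2 + 8*p - 16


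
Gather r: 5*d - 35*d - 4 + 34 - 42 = -30*d - 12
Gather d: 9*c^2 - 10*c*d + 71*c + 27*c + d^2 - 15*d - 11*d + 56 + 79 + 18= 9*c^2 + 98*c + d^2 + d*(-10*c - 26) + 153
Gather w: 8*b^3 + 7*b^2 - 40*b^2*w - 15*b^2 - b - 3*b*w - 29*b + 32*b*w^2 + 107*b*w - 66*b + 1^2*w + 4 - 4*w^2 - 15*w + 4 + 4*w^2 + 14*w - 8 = 8*b^3 - 8*b^2 + 32*b*w^2 - 96*b + w*(-40*b^2 + 104*b)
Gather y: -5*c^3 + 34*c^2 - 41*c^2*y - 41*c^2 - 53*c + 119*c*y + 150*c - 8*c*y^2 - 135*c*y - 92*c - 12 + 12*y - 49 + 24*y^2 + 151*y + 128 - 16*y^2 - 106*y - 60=-5*c^3 - 7*c^2 + 5*c + y^2*(8 - 8*c) + y*(-41*c^2 - 16*c + 57) + 7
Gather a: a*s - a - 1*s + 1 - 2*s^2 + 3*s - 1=a*(s - 1) - 2*s^2 + 2*s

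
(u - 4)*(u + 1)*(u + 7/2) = u^3 + u^2/2 - 29*u/2 - 14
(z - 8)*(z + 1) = z^2 - 7*z - 8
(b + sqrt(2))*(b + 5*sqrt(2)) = b^2 + 6*sqrt(2)*b + 10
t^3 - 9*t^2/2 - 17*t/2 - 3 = (t - 6)*(t + 1/2)*(t + 1)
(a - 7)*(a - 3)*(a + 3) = a^3 - 7*a^2 - 9*a + 63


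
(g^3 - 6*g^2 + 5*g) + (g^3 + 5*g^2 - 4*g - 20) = 2*g^3 - g^2 + g - 20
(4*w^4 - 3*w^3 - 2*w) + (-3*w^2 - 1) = 4*w^4 - 3*w^3 - 3*w^2 - 2*w - 1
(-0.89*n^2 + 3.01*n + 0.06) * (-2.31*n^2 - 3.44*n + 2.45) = 2.0559*n^4 - 3.8915*n^3 - 12.6735*n^2 + 7.1681*n + 0.147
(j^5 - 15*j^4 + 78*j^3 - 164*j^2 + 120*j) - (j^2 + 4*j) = j^5 - 15*j^4 + 78*j^3 - 165*j^2 + 116*j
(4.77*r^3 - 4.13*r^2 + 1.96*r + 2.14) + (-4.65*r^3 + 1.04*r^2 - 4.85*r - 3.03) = 0.119999999999999*r^3 - 3.09*r^2 - 2.89*r - 0.89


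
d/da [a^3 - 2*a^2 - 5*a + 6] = 3*a^2 - 4*a - 5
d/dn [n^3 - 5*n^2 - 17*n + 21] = 3*n^2 - 10*n - 17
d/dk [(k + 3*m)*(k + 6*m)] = 2*k + 9*m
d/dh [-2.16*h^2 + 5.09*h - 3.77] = 5.09 - 4.32*h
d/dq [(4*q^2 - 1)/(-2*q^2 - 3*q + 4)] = (-12*q^2 + 28*q - 3)/(4*q^4 + 12*q^3 - 7*q^2 - 24*q + 16)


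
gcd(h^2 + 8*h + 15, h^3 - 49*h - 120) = h^2 + 8*h + 15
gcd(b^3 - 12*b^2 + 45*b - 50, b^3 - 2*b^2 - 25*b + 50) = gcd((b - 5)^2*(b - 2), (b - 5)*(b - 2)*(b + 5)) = b^2 - 7*b + 10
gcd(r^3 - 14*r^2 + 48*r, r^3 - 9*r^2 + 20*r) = r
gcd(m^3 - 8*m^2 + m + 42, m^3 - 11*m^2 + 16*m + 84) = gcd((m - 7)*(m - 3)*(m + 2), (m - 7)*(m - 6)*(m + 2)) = m^2 - 5*m - 14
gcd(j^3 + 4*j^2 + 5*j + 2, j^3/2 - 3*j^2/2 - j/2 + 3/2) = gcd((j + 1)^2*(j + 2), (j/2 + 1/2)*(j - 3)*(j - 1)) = j + 1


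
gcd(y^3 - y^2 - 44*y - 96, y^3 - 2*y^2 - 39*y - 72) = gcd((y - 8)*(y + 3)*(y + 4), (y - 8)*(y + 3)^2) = y^2 - 5*y - 24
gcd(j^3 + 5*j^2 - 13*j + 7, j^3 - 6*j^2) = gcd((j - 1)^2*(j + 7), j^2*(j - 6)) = 1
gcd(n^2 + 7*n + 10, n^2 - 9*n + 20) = 1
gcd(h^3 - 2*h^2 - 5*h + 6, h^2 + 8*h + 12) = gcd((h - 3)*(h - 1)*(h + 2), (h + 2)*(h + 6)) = h + 2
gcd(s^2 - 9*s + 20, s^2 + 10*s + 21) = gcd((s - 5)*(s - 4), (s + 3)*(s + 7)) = 1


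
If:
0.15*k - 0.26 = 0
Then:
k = 1.73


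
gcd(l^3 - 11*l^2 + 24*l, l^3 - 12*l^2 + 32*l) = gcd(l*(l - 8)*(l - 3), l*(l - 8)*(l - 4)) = l^2 - 8*l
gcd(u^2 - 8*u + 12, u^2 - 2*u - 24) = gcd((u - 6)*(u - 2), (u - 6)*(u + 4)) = u - 6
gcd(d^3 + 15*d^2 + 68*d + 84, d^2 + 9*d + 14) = d^2 + 9*d + 14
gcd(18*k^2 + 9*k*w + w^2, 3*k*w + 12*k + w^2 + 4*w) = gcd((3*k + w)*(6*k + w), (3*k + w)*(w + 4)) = 3*k + w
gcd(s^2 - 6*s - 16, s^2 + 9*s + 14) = s + 2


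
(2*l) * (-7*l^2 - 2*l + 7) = -14*l^3 - 4*l^2 + 14*l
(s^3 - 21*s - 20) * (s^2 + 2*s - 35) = s^5 + 2*s^4 - 56*s^3 - 62*s^2 + 695*s + 700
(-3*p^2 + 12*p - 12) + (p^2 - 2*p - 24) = -2*p^2 + 10*p - 36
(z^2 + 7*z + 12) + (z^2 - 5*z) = 2*z^2 + 2*z + 12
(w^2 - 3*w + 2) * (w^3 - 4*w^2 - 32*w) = w^5 - 7*w^4 - 18*w^3 + 88*w^2 - 64*w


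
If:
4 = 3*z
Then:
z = 4/3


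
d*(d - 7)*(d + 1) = d^3 - 6*d^2 - 7*d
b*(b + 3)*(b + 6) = b^3 + 9*b^2 + 18*b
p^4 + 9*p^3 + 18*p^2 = p^2*(p + 3)*(p + 6)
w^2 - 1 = (w - 1)*(w + 1)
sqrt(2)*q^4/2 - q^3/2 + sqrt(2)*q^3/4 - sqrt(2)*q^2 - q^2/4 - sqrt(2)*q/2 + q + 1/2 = (q + 1/2)*(q - sqrt(2))*(q - sqrt(2)/2)*(sqrt(2)*q/2 + 1)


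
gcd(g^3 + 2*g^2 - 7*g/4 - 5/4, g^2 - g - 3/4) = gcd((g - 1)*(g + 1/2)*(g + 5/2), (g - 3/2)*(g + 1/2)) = g + 1/2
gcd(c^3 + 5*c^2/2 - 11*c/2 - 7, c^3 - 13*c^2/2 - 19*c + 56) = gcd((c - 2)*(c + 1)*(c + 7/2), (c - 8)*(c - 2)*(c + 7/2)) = c^2 + 3*c/2 - 7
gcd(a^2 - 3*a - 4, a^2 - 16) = a - 4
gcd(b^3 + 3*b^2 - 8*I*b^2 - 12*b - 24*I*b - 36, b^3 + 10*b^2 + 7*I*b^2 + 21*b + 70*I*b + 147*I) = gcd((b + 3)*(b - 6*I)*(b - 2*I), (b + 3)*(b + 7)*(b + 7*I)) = b + 3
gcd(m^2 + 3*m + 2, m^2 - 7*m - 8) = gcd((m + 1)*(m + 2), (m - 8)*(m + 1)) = m + 1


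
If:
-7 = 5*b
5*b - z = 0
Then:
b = -7/5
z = -7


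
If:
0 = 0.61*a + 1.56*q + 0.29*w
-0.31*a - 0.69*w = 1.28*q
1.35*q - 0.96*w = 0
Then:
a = 0.00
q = 0.00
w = 0.00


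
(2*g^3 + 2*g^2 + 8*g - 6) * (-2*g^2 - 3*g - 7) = -4*g^5 - 10*g^4 - 36*g^3 - 26*g^2 - 38*g + 42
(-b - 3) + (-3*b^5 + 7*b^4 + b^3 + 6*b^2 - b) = -3*b^5 + 7*b^4 + b^3 + 6*b^2 - 2*b - 3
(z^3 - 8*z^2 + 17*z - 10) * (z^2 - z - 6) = z^5 - 9*z^4 + 19*z^3 + 21*z^2 - 92*z + 60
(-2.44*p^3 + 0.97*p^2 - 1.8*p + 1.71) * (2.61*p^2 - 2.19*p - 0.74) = -6.3684*p^5 + 7.8753*p^4 - 5.0167*p^3 + 7.6873*p^2 - 2.4129*p - 1.2654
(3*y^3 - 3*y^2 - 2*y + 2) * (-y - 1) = -3*y^4 + 5*y^2 - 2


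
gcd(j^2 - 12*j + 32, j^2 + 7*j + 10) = 1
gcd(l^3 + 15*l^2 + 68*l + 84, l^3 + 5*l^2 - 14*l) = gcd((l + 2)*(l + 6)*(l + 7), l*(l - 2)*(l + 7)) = l + 7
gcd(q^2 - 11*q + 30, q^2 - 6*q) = q - 6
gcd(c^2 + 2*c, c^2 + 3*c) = c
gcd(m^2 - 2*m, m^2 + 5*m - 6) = 1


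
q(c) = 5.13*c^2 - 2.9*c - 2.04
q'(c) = 10.26*c - 2.9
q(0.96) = -0.10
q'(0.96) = 6.95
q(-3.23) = 60.85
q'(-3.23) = -36.04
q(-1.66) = 16.91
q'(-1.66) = -19.93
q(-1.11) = 7.50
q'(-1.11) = -14.29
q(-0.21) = -1.20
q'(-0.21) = -5.05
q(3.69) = 57.11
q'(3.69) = 34.96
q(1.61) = 6.59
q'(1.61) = 13.62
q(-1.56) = 14.97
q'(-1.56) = -18.91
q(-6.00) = 200.04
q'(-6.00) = -64.46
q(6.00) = 165.24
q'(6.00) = 58.66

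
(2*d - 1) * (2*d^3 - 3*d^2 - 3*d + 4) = 4*d^4 - 8*d^3 - 3*d^2 + 11*d - 4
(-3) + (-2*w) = -2*w - 3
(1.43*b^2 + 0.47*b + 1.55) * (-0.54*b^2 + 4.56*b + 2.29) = -0.7722*b^4 + 6.267*b^3 + 4.5809*b^2 + 8.1443*b + 3.5495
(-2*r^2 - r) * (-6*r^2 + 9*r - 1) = 12*r^4 - 12*r^3 - 7*r^2 + r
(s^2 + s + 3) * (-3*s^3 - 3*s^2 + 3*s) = -3*s^5 - 6*s^4 - 9*s^3 - 6*s^2 + 9*s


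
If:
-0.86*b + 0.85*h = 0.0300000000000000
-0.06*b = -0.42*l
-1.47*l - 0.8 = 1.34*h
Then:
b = -0.54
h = -0.51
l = -0.08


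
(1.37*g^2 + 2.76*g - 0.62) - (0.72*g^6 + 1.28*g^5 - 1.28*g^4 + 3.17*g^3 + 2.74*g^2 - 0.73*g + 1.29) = -0.72*g^6 - 1.28*g^5 + 1.28*g^4 - 3.17*g^3 - 1.37*g^2 + 3.49*g - 1.91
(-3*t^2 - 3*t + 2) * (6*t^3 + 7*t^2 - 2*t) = -18*t^5 - 39*t^4 - 3*t^3 + 20*t^2 - 4*t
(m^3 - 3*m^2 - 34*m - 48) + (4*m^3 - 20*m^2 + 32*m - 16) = 5*m^3 - 23*m^2 - 2*m - 64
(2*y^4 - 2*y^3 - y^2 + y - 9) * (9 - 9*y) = -18*y^5 + 36*y^4 - 9*y^3 - 18*y^2 + 90*y - 81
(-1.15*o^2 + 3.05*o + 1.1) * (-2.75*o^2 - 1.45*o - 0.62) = 3.1625*o^4 - 6.72*o^3 - 6.7345*o^2 - 3.486*o - 0.682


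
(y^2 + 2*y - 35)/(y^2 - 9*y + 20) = (y + 7)/(y - 4)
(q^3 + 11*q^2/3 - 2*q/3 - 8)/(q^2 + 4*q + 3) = (3*q^2 + 2*q - 8)/(3*(q + 1))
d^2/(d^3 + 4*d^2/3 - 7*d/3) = 3*d/(3*d^2 + 4*d - 7)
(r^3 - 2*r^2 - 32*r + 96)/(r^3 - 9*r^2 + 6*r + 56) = (r^2 + 2*r - 24)/(r^2 - 5*r - 14)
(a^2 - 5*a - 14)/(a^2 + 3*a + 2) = (a - 7)/(a + 1)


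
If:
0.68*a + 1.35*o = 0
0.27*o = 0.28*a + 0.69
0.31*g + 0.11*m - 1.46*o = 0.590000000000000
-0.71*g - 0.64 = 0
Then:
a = -1.66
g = -0.90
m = 18.99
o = 0.84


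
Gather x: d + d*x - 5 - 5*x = d + x*(d - 5) - 5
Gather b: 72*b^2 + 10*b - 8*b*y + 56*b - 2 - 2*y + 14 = 72*b^2 + b*(66 - 8*y) - 2*y + 12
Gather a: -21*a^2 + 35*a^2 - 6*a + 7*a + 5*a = 14*a^2 + 6*a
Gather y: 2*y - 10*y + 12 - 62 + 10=-8*y - 40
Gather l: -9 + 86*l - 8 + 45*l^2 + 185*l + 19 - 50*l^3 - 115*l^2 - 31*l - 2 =-50*l^3 - 70*l^2 + 240*l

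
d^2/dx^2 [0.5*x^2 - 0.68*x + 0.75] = 1.00000000000000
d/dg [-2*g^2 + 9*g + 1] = 9 - 4*g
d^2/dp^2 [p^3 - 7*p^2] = 6*p - 14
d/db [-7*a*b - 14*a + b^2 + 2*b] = -7*a + 2*b + 2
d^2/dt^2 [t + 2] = 0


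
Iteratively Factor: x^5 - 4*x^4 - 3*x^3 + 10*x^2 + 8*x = (x - 4)*(x^4 - 3*x^2 - 2*x) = (x - 4)*(x + 1)*(x^3 - x^2 - 2*x) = (x - 4)*(x + 1)^2*(x^2 - 2*x) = (x - 4)*(x - 2)*(x + 1)^2*(x)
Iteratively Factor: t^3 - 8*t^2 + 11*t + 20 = (t - 5)*(t^2 - 3*t - 4) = (t - 5)*(t - 4)*(t + 1)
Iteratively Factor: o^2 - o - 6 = (o + 2)*(o - 3)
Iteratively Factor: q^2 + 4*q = (q)*(q + 4)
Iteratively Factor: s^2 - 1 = (s + 1)*(s - 1)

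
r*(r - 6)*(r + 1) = r^3 - 5*r^2 - 6*r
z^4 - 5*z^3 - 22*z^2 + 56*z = z*(z - 7)*(z - 2)*(z + 4)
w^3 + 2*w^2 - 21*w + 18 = (w - 3)*(w - 1)*(w + 6)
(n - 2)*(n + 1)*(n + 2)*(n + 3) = n^4 + 4*n^3 - n^2 - 16*n - 12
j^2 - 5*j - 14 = (j - 7)*(j + 2)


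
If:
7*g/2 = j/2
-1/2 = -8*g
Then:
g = 1/16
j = 7/16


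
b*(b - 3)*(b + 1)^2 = b^4 - b^3 - 5*b^2 - 3*b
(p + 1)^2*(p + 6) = p^3 + 8*p^2 + 13*p + 6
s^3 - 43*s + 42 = (s - 6)*(s - 1)*(s + 7)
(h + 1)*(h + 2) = h^2 + 3*h + 2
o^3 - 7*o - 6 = (o - 3)*(o + 1)*(o + 2)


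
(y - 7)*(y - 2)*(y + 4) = y^3 - 5*y^2 - 22*y + 56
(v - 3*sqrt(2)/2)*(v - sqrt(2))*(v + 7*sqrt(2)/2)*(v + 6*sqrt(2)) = v^4 + 7*sqrt(2)*v^3 - 5*v^2/2 - 153*sqrt(2)*v/2 + 126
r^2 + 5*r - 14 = (r - 2)*(r + 7)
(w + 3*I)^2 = w^2 + 6*I*w - 9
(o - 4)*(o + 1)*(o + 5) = o^3 + 2*o^2 - 19*o - 20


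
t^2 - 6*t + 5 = (t - 5)*(t - 1)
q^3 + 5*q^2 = q^2*(q + 5)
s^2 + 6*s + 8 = (s + 2)*(s + 4)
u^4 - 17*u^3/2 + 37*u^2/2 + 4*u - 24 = (u - 4)^2*(u - 3/2)*(u + 1)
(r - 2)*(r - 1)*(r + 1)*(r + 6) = r^4 + 4*r^3 - 13*r^2 - 4*r + 12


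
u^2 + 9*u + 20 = (u + 4)*(u + 5)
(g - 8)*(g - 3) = g^2 - 11*g + 24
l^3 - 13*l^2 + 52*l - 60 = (l - 6)*(l - 5)*(l - 2)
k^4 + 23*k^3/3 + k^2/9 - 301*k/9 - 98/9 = (k - 2)*(k + 1/3)*(k + 7/3)*(k + 7)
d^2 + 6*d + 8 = (d + 2)*(d + 4)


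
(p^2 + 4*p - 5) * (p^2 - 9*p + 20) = p^4 - 5*p^3 - 21*p^2 + 125*p - 100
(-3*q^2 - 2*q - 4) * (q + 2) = -3*q^3 - 8*q^2 - 8*q - 8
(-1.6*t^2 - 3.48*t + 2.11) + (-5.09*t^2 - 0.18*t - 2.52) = -6.69*t^2 - 3.66*t - 0.41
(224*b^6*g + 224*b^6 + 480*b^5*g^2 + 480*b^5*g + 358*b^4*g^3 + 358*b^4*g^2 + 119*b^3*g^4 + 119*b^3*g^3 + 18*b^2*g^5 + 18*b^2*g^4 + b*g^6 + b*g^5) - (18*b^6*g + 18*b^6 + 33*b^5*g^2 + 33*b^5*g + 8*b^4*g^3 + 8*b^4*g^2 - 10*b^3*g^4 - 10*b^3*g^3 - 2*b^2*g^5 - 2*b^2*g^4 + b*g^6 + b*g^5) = 206*b^6*g + 206*b^6 + 447*b^5*g^2 + 447*b^5*g + 350*b^4*g^3 + 350*b^4*g^2 + 129*b^3*g^4 + 129*b^3*g^3 + 20*b^2*g^5 + 20*b^2*g^4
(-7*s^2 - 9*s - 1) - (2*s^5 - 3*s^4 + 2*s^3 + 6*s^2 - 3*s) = -2*s^5 + 3*s^4 - 2*s^3 - 13*s^2 - 6*s - 1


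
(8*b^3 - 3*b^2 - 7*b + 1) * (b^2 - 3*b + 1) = 8*b^5 - 27*b^4 + 10*b^3 + 19*b^2 - 10*b + 1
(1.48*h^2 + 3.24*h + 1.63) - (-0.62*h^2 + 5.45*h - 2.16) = 2.1*h^2 - 2.21*h + 3.79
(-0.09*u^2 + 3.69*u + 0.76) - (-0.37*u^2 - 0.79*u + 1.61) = 0.28*u^2 + 4.48*u - 0.85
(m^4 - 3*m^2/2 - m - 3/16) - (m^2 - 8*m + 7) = m^4 - 5*m^2/2 + 7*m - 115/16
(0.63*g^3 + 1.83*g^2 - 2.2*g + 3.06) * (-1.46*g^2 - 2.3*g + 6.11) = -0.9198*g^5 - 4.1208*g^4 + 2.8523*g^3 + 11.7737*g^2 - 20.48*g + 18.6966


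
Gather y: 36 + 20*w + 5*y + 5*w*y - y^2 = 20*w - y^2 + y*(5*w + 5) + 36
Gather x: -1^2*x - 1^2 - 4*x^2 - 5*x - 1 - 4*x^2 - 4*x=-8*x^2 - 10*x - 2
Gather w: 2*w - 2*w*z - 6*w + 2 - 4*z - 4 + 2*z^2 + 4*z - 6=w*(-2*z - 4) + 2*z^2 - 8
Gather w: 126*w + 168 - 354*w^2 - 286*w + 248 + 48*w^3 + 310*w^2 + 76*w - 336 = 48*w^3 - 44*w^2 - 84*w + 80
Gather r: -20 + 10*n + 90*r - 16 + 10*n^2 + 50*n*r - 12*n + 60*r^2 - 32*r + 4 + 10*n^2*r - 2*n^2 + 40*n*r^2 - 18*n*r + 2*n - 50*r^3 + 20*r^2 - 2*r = 8*n^2 - 50*r^3 + r^2*(40*n + 80) + r*(10*n^2 + 32*n + 56) - 32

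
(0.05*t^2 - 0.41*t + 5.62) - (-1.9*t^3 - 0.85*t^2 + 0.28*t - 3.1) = 1.9*t^3 + 0.9*t^2 - 0.69*t + 8.72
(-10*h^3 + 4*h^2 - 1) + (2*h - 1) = -10*h^3 + 4*h^2 + 2*h - 2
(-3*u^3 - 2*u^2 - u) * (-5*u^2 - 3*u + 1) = 15*u^5 + 19*u^4 + 8*u^3 + u^2 - u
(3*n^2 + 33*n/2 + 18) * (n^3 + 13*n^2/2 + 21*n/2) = 3*n^5 + 36*n^4 + 627*n^3/4 + 1161*n^2/4 + 189*n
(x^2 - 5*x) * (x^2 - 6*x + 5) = x^4 - 11*x^3 + 35*x^2 - 25*x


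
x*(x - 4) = x^2 - 4*x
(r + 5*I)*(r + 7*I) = r^2 + 12*I*r - 35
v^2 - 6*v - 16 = (v - 8)*(v + 2)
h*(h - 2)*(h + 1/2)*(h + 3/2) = h^4 - 13*h^2/4 - 3*h/2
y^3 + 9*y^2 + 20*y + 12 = (y + 1)*(y + 2)*(y + 6)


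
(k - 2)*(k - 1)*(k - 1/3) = k^3 - 10*k^2/3 + 3*k - 2/3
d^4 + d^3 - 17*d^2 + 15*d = d*(d - 3)*(d - 1)*(d + 5)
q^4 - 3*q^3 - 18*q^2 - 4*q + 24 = (q - 6)*(q - 1)*(q + 2)^2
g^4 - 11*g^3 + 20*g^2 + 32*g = g*(g - 8)*(g - 4)*(g + 1)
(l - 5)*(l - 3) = l^2 - 8*l + 15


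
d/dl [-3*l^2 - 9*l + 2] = -6*l - 9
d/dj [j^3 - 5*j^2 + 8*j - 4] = 3*j^2 - 10*j + 8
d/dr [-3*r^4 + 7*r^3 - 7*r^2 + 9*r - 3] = -12*r^3 + 21*r^2 - 14*r + 9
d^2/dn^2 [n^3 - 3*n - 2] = 6*n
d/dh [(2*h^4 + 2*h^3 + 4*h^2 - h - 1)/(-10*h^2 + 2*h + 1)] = (-40*h^5 - 8*h^4 + 16*h^3 + 4*h^2 - 12*h + 1)/(100*h^4 - 40*h^3 - 16*h^2 + 4*h + 1)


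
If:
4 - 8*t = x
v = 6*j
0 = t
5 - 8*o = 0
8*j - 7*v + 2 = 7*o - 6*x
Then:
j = 173/272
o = 5/8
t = 0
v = 519/136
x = 4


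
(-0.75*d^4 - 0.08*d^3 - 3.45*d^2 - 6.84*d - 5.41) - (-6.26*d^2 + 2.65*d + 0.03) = -0.75*d^4 - 0.08*d^3 + 2.81*d^2 - 9.49*d - 5.44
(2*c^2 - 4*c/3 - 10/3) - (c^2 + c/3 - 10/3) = c^2 - 5*c/3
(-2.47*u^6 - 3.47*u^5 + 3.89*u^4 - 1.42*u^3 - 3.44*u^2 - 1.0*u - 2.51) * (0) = 0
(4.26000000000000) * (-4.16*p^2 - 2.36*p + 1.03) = -17.7216*p^2 - 10.0536*p + 4.3878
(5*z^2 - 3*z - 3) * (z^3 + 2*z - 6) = 5*z^5 - 3*z^4 + 7*z^3 - 36*z^2 + 12*z + 18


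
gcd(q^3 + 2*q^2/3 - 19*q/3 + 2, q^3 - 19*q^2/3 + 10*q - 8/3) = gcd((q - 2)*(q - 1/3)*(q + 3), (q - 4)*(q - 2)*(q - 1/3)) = q^2 - 7*q/3 + 2/3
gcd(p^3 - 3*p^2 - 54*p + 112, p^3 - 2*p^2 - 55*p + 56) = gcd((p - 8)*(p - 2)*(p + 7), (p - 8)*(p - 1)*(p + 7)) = p^2 - p - 56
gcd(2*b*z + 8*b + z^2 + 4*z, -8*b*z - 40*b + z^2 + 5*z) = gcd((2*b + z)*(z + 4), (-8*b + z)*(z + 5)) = 1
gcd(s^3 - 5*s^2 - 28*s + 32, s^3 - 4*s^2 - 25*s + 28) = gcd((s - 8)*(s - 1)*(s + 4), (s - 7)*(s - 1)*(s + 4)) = s^2 + 3*s - 4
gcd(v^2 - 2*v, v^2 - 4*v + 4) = v - 2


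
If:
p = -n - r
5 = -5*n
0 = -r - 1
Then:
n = -1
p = 2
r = -1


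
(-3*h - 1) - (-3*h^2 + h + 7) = 3*h^2 - 4*h - 8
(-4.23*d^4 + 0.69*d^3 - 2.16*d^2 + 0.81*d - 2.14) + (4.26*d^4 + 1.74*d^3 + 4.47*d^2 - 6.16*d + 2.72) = 0.0299999999999994*d^4 + 2.43*d^3 + 2.31*d^2 - 5.35*d + 0.58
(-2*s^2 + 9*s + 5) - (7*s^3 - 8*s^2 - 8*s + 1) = -7*s^3 + 6*s^2 + 17*s + 4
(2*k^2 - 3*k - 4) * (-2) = -4*k^2 + 6*k + 8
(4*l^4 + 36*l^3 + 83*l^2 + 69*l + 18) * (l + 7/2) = 4*l^5 + 50*l^4 + 209*l^3 + 719*l^2/2 + 519*l/2 + 63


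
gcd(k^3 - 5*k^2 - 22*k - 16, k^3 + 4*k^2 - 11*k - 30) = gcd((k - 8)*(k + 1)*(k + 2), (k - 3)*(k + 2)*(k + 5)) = k + 2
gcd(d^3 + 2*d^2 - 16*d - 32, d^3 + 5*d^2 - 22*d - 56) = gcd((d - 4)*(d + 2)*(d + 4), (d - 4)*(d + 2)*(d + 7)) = d^2 - 2*d - 8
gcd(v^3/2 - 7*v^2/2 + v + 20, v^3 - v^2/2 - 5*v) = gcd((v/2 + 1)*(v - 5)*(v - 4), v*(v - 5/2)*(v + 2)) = v + 2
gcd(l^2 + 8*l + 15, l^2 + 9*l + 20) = l + 5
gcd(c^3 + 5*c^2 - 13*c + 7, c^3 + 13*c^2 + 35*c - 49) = c^2 + 6*c - 7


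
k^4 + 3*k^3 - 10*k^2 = k^2*(k - 2)*(k + 5)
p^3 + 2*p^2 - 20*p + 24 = (p - 2)^2*(p + 6)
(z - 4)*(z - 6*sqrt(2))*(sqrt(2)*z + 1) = sqrt(2)*z^3 - 11*z^2 - 4*sqrt(2)*z^2 - 6*sqrt(2)*z + 44*z + 24*sqrt(2)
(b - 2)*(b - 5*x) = b^2 - 5*b*x - 2*b + 10*x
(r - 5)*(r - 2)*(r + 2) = r^3 - 5*r^2 - 4*r + 20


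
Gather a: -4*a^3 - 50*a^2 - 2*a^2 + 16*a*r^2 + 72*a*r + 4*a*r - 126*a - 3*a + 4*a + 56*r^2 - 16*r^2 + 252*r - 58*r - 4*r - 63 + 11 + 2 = -4*a^3 - 52*a^2 + a*(16*r^2 + 76*r - 125) + 40*r^2 + 190*r - 50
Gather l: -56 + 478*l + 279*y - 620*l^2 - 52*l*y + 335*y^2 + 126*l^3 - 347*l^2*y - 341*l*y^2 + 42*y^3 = 126*l^3 + l^2*(-347*y - 620) + l*(-341*y^2 - 52*y + 478) + 42*y^3 + 335*y^2 + 279*y - 56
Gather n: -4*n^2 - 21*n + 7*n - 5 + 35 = -4*n^2 - 14*n + 30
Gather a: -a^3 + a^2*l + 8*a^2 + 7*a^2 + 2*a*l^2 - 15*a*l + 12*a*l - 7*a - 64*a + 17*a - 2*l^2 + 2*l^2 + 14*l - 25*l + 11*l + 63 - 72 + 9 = -a^3 + a^2*(l + 15) + a*(2*l^2 - 3*l - 54)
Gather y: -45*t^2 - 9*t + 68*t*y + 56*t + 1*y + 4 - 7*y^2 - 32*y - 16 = -45*t^2 + 47*t - 7*y^2 + y*(68*t - 31) - 12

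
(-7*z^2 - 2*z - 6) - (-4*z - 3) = -7*z^2 + 2*z - 3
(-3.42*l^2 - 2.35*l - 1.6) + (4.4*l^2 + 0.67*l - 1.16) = 0.98*l^2 - 1.68*l - 2.76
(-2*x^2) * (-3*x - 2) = 6*x^3 + 4*x^2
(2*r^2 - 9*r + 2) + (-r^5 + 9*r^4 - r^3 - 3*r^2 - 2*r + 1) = -r^5 + 9*r^4 - r^3 - r^2 - 11*r + 3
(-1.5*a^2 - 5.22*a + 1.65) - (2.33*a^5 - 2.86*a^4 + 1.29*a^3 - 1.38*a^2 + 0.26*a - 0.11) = -2.33*a^5 + 2.86*a^4 - 1.29*a^3 - 0.12*a^2 - 5.48*a + 1.76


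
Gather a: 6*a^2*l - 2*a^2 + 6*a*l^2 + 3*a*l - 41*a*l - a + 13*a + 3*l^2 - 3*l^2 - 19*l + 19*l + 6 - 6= a^2*(6*l - 2) + a*(6*l^2 - 38*l + 12)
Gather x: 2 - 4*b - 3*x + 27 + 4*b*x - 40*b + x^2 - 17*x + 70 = -44*b + x^2 + x*(4*b - 20) + 99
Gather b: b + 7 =b + 7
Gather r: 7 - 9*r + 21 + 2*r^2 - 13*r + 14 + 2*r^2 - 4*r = 4*r^2 - 26*r + 42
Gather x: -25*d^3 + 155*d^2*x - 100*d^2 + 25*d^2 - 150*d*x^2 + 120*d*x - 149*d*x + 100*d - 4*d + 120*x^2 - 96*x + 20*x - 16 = -25*d^3 - 75*d^2 + 96*d + x^2*(120 - 150*d) + x*(155*d^2 - 29*d - 76) - 16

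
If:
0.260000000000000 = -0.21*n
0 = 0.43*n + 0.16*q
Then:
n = -1.24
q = 3.33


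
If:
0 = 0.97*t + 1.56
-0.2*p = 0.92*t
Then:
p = 7.40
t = -1.61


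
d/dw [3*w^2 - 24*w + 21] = 6*w - 24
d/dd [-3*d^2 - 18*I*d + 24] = -6*d - 18*I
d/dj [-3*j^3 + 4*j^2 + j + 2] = -9*j^2 + 8*j + 1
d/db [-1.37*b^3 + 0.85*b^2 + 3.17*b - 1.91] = -4.11*b^2 + 1.7*b + 3.17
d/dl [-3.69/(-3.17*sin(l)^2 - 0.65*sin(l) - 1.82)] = -(23.3946*sin(l) + 2.3985)*cos(l)/(3.17*sin(l)^2 + 0.65*sin(l) + 1.82)^2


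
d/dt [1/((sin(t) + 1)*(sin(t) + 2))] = -(2*sin(t) + 3)*cos(t)/((sin(t) + 1)^2*(sin(t) + 2)^2)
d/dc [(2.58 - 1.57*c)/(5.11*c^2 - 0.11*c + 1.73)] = (8.0227*c^2 - 26.3676*c - 2.4323)/(26.1121*c^4 - 1.1242*c^3 + 17.6927*c^2 - 0.3806*c + 2.9929)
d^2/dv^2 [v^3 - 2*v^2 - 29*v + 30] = 6*v - 4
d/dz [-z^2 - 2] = -2*z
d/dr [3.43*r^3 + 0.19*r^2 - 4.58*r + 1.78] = 10.29*r^2 + 0.38*r - 4.58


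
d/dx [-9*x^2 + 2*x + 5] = 2 - 18*x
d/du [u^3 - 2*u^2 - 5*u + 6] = 3*u^2 - 4*u - 5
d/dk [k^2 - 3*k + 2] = 2*k - 3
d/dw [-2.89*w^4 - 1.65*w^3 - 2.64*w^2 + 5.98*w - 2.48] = -11.56*w^3 - 4.95*w^2 - 5.28*w + 5.98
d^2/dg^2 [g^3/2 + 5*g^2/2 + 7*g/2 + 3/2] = 3*g + 5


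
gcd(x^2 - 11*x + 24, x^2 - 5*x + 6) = x - 3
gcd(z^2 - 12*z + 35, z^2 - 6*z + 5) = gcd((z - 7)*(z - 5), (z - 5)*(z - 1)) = z - 5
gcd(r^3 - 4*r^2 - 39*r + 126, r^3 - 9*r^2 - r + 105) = r - 7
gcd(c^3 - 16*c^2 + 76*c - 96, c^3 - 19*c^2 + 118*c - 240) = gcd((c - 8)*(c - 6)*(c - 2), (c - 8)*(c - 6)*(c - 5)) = c^2 - 14*c + 48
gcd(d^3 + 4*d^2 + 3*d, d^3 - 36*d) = d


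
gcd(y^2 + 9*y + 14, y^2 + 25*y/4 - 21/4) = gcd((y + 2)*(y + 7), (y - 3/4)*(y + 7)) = y + 7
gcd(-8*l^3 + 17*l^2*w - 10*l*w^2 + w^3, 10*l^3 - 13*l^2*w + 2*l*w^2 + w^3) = -l + w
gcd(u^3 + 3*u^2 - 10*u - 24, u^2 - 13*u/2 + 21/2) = u - 3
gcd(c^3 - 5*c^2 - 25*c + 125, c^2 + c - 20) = c + 5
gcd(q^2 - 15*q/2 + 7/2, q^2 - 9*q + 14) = q - 7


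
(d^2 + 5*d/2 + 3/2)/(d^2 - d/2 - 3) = (d + 1)/(d - 2)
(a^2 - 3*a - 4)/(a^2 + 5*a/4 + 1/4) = 4*(a - 4)/(4*a + 1)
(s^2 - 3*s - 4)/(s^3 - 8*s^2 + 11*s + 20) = 1/(s - 5)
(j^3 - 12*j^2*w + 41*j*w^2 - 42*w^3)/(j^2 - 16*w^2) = (j^3 - 12*j^2*w + 41*j*w^2 - 42*w^3)/(j^2 - 16*w^2)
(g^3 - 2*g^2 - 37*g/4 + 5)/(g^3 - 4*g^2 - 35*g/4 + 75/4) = (2*g^2 - 9*g + 4)/(2*g^2 - 13*g + 15)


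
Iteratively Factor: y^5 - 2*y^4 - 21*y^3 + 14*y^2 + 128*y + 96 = (y + 1)*(y^4 - 3*y^3 - 18*y^2 + 32*y + 96) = (y + 1)*(y + 3)*(y^3 - 6*y^2 + 32) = (y + 1)*(y + 2)*(y + 3)*(y^2 - 8*y + 16) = (y - 4)*(y + 1)*(y + 2)*(y + 3)*(y - 4)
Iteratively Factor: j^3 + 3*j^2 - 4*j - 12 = (j + 3)*(j^2 - 4) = (j - 2)*(j + 3)*(j + 2)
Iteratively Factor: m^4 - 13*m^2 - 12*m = (m + 1)*(m^3 - m^2 - 12*m) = (m + 1)*(m + 3)*(m^2 - 4*m) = (m - 4)*(m + 1)*(m + 3)*(m)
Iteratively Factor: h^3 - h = (h - 1)*(h^2 + h) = (h - 1)*(h + 1)*(h)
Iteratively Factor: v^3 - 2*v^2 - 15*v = (v - 5)*(v^2 + 3*v) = v*(v - 5)*(v + 3)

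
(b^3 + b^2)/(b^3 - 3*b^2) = (b + 1)/(b - 3)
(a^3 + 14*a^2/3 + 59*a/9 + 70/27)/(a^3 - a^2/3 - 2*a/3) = (a^2 + 4*a + 35/9)/(a*(a - 1))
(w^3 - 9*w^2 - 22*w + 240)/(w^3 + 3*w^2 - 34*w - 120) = (w - 8)/(w + 4)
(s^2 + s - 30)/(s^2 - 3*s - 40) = (-s^2 - s + 30)/(-s^2 + 3*s + 40)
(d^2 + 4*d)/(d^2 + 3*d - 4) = d/(d - 1)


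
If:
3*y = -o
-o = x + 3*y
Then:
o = -3*y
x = 0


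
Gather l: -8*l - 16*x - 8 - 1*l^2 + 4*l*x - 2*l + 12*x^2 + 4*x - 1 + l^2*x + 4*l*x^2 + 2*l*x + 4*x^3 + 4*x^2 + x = l^2*(x - 1) + l*(4*x^2 + 6*x - 10) + 4*x^3 + 16*x^2 - 11*x - 9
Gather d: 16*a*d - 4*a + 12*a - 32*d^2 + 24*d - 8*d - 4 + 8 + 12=8*a - 32*d^2 + d*(16*a + 16) + 16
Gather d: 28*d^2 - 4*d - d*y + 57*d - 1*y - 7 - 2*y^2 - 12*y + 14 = 28*d^2 + d*(53 - y) - 2*y^2 - 13*y + 7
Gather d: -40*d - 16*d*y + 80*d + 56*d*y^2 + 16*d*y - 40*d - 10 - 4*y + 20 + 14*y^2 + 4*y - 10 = 56*d*y^2 + 14*y^2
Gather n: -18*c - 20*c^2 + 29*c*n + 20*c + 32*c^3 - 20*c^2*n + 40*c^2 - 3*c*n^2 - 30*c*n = 32*c^3 + 20*c^2 - 3*c*n^2 + 2*c + n*(-20*c^2 - c)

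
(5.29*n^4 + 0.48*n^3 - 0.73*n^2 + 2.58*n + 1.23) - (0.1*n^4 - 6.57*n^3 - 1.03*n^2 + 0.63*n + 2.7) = 5.19*n^4 + 7.05*n^3 + 0.3*n^2 + 1.95*n - 1.47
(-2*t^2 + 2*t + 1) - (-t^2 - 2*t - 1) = -t^2 + 4*t + 2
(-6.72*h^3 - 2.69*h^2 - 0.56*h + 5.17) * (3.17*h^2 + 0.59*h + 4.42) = -21.3024*h^5 - 12.4921*h^4 - 33.0647*h^3 + 4.1687*h^2 + 0.5751*h + 22.8514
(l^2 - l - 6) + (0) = l^2 - l - 6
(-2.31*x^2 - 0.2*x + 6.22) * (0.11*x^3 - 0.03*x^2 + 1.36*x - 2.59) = -0.2541*x^5 + 0.0473*x^4 - 2.4514*x^3 + 5.5243*x^2 + 8.9772*x - 16.1098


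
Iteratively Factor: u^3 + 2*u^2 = (u + 2)*(u^2) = u*(u + 2)*(u)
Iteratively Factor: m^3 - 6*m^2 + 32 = (m - 4)*(m^2 - 2*m - 8) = (m - 4)*(m + 2)*(m - 4)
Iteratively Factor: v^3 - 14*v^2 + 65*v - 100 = (v - 5)*(v^2 - 9*v + 20) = (v - 5)^2*(v - 4)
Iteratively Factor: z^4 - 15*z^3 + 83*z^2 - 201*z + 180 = (z - 3)*(z^3 - 12*z^2 + 47*z - 60) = (z - 5)*(z - 3)*(z^2 - 7*z + 12) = (z - 5)*(z - 4)*(z - 3)*(z - 3)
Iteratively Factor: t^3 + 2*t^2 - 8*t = (t - 2)*(t^2 + 4*t) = (t - 2)*(t + 4)*(t)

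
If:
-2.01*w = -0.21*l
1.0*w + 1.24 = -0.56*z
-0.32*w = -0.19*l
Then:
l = 0.00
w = 0.00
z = -2.21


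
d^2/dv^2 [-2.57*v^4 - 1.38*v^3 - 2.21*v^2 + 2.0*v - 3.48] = -30.84*v^2 - 8.28*v - 4.42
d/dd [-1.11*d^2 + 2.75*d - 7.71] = 2.75 - 2.22*d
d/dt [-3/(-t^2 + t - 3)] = 3*(1 - 2*t)/(t^2 - t + 3)^2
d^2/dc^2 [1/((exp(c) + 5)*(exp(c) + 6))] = (4*exp(3*c) + 33*exp(2*c) + exp(c) - 330)*exp(c)/(exp(6*c) + 33*exp(5*c) + 453*exp(4*c) + 3311*exp(3*c) + 13590*exp(2*c) + 29700*exp(c) + 27000)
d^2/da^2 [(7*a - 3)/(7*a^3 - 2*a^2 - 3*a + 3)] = 2*(1029*a^5 - 1176*a^4 + 511*a^3 - 729*a^2 + 261*a + 18)/(343*a^9 - 294*a^8 - 357*a^7 + 685*a^6 - 99*a^5 - 396*a^4 + 270*a^3 + 27*a^2 - 81*a + 27)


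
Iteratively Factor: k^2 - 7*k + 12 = (k - 3)*(k - 4)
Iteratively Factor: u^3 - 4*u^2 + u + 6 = (u - 3)*(u^2 - u - 2) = (u - 3)*(u + 1)*(u - 2)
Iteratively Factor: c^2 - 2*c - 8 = (c - 4)*(c + 2)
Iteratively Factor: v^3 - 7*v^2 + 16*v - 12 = (v - 3)*(v^2 - 4*v + 4) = (v - 3)*(v - 2)*(v - 2)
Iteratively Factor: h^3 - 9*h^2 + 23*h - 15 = (h - 5)*(h^2 - 4*h + 3) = (h - 5)*(h - 1)*(h - 3)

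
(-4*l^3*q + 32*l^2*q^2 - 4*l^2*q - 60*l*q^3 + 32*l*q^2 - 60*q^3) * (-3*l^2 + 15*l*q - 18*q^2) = 12*l^5*q - 156*l^4*q^2 + 12*l^4*q + 732*l^3*q^3 - 156*l^3*q^2 - 1476*l^2*q^4 + 732*l^2*q^3 + 1080*l*q^5 - 1476*l*q^4 + 1080*q^5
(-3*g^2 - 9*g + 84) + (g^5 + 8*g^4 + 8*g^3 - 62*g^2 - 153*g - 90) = g^5 + 8*g^4 + 8*g^3 - 65*g^2 - 162*g - 6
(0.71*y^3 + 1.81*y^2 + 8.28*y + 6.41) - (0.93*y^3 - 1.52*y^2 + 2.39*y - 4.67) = -0.22*y^3 + 3.33*y^2 + 5.89*y + 11.08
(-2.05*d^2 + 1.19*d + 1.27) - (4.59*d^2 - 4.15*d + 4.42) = -6.64*d^2 + 5.34*d - 3.15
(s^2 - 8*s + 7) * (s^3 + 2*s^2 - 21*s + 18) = s^5 - 6*s^4 - 30*s^3 + 200*s^2 - 291*s + 126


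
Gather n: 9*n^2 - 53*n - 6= 9*n^2 - 53*n - 6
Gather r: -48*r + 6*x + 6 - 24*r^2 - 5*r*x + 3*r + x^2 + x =-24*r^2 + r*(-5*x - 45) + x^2 + 7*x + 6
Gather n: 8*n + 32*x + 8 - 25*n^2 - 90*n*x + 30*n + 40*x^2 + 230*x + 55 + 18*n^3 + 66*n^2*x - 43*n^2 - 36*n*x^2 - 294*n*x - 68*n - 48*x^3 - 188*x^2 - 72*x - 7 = 18*n^3 + n^2*(66*x - 68) + n*(-36*x^2 - 384*x - 30) - 48*x^3 - 148*x^2 + 190*x + 56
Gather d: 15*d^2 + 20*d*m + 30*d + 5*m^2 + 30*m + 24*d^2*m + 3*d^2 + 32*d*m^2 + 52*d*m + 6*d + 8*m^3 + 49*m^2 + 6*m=d^2*(24*m + 18) + d*(32*m^2 + 72*m + 36) + 8*m^3 + 54*m^2 + 36*m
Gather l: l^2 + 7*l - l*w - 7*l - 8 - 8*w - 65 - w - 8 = l^2 - l*w - 9*w - 81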